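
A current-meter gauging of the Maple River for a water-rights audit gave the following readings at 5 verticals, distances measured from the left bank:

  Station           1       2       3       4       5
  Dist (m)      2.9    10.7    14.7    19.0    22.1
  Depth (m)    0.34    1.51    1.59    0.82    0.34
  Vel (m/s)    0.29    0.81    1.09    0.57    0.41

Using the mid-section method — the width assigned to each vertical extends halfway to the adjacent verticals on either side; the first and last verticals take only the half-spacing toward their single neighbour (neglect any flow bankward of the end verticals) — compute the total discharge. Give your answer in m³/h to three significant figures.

60300 m³/h

w_1 = (10.7 − 2.9)/2 = 3.9 m; q_1 = 0.29 × 0.34 × 3.9 = 0.3845 m³/s
w_2 = (14.7 − 2.9)/2 = 5.9 m; q_2 = 0.81 × 1.51 × 5.9 = 7.216 m³/s
w_3 = (19.0 − 10.7)/2 = 4.15 m; q_3 = 1.09 × 1.59 × 4.15 = 7.192 m³/s
w_4 = (22.1 − 14.7)/2 = 3.7 m; q_4 = 0.57 × 0.82 × 3.7 = 1.729 m³/s
w_5 = (22.1 − 19.0)/2 = 1.55 m; q_5 = 0.41 × 0.34 × 1.55 = 0.2161 m³/s
Q = Σ qᵢ = 16.74 m³/s
= 16.74 × 3600 = 60260 m³/h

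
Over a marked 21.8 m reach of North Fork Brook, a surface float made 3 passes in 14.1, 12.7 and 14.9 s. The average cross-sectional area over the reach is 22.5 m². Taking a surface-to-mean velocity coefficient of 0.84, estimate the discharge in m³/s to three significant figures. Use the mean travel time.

t̄ = (14.1 + 12.7 + 14.9) / 3 = 13.9 s
v_surface = L / t̄ = 21.8 / 13.9 = 1.568 m/s
v_mean = 0.84 × 1.568 = 1.317 m/s
Q = A × v_mean = 22.5 × 1.317 = 29.64 m³/s

29.6 m³/s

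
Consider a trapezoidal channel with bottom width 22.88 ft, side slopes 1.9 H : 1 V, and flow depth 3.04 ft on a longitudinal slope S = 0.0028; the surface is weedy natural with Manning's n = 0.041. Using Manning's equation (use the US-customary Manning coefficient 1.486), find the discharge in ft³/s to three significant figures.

A = (b + z·y)·y = (22.88 + 1.9×3.04)×3.04 = 87.11 ft²
P = b + 2y√(1+z²) = 22.88 + 2×3.04×√(1+1.9²) = 35.93 ft
R = A/P = 87.11/35.93 = 2.424 ft
Q = (1.486/n)·A·R^(2/3)·S^(1/2) = (1.486/0.041) × 87.11 × 2.424^(2/3) × 0.0028^(1/2) = 301.5 ft³/s

302 ft³/s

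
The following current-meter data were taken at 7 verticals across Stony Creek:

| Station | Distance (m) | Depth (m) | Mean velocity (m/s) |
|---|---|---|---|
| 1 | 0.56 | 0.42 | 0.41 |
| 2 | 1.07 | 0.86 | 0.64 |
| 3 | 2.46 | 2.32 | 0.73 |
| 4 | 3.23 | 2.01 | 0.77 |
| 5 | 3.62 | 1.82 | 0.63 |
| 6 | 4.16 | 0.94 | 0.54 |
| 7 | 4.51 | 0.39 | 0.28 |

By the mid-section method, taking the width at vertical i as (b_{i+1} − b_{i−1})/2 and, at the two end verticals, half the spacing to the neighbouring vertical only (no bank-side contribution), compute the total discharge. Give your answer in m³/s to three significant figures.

w_1 = (1.07 − 0.56)/2 = 0.255 m; q_1 = 0.41 × 0.42 × 0.255 = 0.04391 m³/s
w_2 = (2.46 − 0.56)/2 = 0.95 m; q_2 = 0.64 × 0.86 × 0.95 = 0.5229 m³/s
w_3 = (3.23 − 1.07)/2 = 1.08 m; q_3 = 0.73 × 2.32 × 1.08 = 1.829 m³/s
w_4 = (3.62 − 2.46)/2 = 0.58 m; q_4 = 0.77 × 2.01 × 0.58 = 0.8977 m³/s
w_5 = (4.16 − 3.23)/2 = 0.465 m; q_5 = 0.63 × 1.82 × 0.465 = 0.5332 m³/s
w_6 = (4.51 − 3.62)/2 = 0.445 m; q_6 = 0.54 × 0.94 × 0.445 = 0.2259 m³/s
w_7 = (4.51 − 4.16)/2 = 0.175 m; q_7 = 0.28 × 0.39 × 0.175 = 0.01911 m³/s
Q = Σ qᵢ = 4.072 m³/s

4.07 m³/s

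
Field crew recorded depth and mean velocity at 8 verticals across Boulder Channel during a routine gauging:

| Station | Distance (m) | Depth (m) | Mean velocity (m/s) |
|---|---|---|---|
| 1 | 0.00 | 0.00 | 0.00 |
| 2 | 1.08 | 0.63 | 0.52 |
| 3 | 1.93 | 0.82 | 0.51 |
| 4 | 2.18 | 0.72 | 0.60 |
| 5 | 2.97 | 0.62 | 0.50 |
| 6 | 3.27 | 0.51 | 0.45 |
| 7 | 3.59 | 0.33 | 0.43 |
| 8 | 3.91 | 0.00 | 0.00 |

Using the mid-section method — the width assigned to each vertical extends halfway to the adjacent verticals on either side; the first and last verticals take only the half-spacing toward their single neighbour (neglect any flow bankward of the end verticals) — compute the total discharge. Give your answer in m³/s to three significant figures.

w_2 = (1.93 − 0.00)/2 = 0.965 m; q_2 = 0.52 × 0.63 × 0.965 = 0.3161 m³/s
w_3 = (2.18 − 1.08)/2 = 0.55 m; q_3 = 0.51 × 0.82 × 0.55 = 0.2300 m³/s
w_4 = (2.97 − 1.93)/2 = 0.52 m; q_4 = 0.60 × 0.72 × 0.52 = 0.2246 m³/s
w_5 = (3.27 − 2.18)/2 = 0.545 m; q_5 = 0.50 × 0.62 × 0.545 = 0.1690 m³/s
w_6 = (3.59 − 2.97)/2 = 0.31 m; q_6 = 0.45 × 0.51 × 0.31 = 0.07115 m³/s
w_7 = (3.91 − 3.27)/2 = 0.32 m; q_7 = 0.43 × 0.33 × 0.32 = 0.04541 m³/s
Stations 1, 8 contribute zero (depth or velocity is 0).
Q = Σ qᵢ = 1.056 m³/s

1.06 m³/s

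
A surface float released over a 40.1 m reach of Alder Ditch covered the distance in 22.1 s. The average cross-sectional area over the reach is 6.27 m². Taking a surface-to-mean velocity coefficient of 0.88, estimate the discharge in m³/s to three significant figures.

10.0 m³/s

v_surface = L / t̄ = 40.1 / 22.1 = 1.814 m/s
v_mean = 0.88 × 1.814 = 1.597 m/s
Q = A × v_mean = 6.27 × 1.597 = 10.01 m³/s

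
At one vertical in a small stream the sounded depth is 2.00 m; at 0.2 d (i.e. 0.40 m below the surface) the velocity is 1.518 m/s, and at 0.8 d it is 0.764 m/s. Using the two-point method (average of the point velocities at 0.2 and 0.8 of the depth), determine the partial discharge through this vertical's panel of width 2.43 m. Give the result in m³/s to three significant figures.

v̄ = (1.518 + 0.764) / 2 = 1.141 m/s
q = v̄ × d × w = 1.141 × 2.00 × 2.43 = 5.545 m³/s

5.55 m³/s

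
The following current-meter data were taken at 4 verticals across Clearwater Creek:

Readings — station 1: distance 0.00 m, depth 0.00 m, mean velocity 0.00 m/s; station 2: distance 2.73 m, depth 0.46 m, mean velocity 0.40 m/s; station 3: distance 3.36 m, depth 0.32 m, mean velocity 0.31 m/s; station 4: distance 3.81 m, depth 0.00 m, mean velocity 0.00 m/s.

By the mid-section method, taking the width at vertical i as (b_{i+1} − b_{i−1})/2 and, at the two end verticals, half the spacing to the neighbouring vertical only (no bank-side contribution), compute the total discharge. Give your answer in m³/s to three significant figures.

w_2 = (3.36 − 0.00)/2 = 1.68 m; q_2 = 0.40 × 0.46 × 1.68 = 0.3091 m³/s
w_3 = (3.81 − 2.73)/2 = 0.54 m; q_3 = 0.31 × 0.32 × 0.54 = 0.05357 m³/s
Stations 1, 4 contribute zero (depth or velocity is 0).
Q = Σ qᵢ = 0.3627 m³/s

0.363 m³/s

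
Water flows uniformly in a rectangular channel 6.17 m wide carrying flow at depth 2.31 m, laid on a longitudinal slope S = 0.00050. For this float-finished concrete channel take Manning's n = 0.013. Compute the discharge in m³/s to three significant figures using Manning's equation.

29.5 m³/s

A = b·y = 6.17 × 2.31 = 14.25 m²
P = b + 2y = 6.17 + 2×2.31 = 10.79 m
R = A/P = 14.25/10.79 = 1.321 m
Q = (1/n)·A·R^(2/3)·S^(1/2) = (1/0.013) × 14.25 × 1.321^(2/3) × 0.00050^(1/2) = 29.51 m³/s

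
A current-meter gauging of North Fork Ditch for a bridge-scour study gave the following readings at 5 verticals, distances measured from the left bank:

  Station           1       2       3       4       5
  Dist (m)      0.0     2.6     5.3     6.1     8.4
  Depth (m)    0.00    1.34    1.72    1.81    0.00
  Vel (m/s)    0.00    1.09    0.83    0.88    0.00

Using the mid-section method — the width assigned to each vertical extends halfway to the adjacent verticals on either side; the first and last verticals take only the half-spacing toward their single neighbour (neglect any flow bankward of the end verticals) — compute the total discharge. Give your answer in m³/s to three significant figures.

w_2 = (5.3 − 0.0)/2 = 2.65 m; q_2 = 1.09 × 1.34 × 2.65 = 3.871 m³/s
w_3 = (6.1 − 2.6)/2 = 1.75 m; q_3 = 0.83 × 1.72 × 1.75 = 2.498 m³/s
w_4 = (8.4 − 5.3)/2 = 1.55 m; q_4 = 0.88 × 1.81 × 1.55 = 2.469 m³/s
Stations 1, 5 contribute zero (depth or velocity is 0).
Q = Σ qᵢ = 8.838 m³/s

8.84 m³/s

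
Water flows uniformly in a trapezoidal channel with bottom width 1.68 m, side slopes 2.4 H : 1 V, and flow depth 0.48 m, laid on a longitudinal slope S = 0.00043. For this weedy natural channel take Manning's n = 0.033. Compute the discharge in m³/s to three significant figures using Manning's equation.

A = (b + z·y)·y = (1.68 + 2.4×0.48)×0.48 = 1.359 m²
P = b + 2y√(1+z²) = 1.68 + 2×0.48×√(1+2.4²) = 4.176 m
R = A/P = 1.359/4.176 = 0.3255 m
Q = (1/n)·A·R^(2/3)·S^(1/2) = (1/0.033) × 1.359 × 0.3255^(2/3) × 0.00043^(1/2) = 0.4042 m³/s

0.404 m³/s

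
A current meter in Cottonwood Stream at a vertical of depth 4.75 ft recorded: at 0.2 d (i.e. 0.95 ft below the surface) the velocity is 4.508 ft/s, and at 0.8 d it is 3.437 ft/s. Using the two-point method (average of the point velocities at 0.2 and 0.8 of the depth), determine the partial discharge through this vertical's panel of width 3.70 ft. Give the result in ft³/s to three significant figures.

69.8 ft³/s

v̄ = (4.508 + 3.437) / 2 = 3.973 ft/s
q = v̄ × d × w = 3.973 × 4.75 × 3.70 = 69.82 ft³/s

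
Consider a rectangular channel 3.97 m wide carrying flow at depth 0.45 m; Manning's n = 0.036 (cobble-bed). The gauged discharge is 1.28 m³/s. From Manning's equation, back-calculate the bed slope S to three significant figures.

0.00253

A = b·y = 3.97 × 0.45 = 1.787 m²
P = b + 2y = 3.97 + 2×0.45 = 4.870 m
R = A/P = 1.787/4.870 = 0.3668 m
S = (Q·n / (1·A·R^(2/3)))² = (1.28×0.036 / (1×1.787×0.5124))² = 0.002533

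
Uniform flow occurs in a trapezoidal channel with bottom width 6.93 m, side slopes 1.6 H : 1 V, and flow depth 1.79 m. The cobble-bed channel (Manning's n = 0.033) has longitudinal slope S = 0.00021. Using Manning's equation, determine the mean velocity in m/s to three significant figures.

0.518 m/s

A = (b + z·y)·y = (6.93 + 1.6×1.79)×1.79 = 17.53 m²
P = b + 2y√(1+z²) = 6.93 + 2×1.79×√(1+1.6²) = 13.68 m
R = A/P = 17.53/13.68 = 1.281 m
Q = (1/n)·A·R^(2/3)·S^(1/2) = (1/0.033) × 17.53 × 1.281^(2/3) × 0.00021^(1/2) = 9.081 m³/s
V = Q/A = 9.081/17.53 = 0.5180 m/s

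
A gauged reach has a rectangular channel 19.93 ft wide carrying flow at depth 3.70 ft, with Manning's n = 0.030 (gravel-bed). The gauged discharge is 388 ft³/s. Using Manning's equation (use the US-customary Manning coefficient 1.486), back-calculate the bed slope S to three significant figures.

A = b·y = 19.93 × 3.70 = 73.74 ft²
P = b + 2y = 19.93 + 2×3.70 = 27.33 ft
R = A/P = 73.74/27.33 = 2.698 ft
S = (Q·n / (1.486·A·R^(2/3)))² = (388×0.030 / (1.486×73.74×1.938))² = 0.003004

0.00300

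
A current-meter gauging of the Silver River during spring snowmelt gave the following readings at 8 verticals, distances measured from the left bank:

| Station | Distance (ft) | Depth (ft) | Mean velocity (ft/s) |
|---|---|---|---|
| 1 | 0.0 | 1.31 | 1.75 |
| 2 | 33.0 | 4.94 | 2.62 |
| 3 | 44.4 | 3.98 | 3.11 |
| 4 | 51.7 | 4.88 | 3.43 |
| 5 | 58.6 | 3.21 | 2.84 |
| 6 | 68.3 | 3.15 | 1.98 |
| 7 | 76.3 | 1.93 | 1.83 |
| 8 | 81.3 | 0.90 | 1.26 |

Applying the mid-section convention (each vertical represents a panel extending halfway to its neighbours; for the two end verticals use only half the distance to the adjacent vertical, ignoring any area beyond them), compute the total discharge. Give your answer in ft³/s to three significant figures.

716 ft³/s

w_1 = (33.0 − 0.0)/2 = 16.5 ft; q_1 = 1.75 × 1.31 × 16.5 = 37.83 ft³/s
w_2 = (44.4 − 0.0)/2 = 22.2 ft; q_2 = 2.62 × 4.94 × 22.2 = 287.3 ft³/s
w_3 = (51.7 − 33.0)/2 = 9.35 ft; q_3 = 3.11 × 3.98 × 9.35 = 115.7 ft³/s
w_4 = (58.6 − 44.4)/2 = 7.1 ft; q_4 = 3.43 × 4.88 × 7.1 = 118.8 ft³/s
w_5 = (68.3 − 51.7)/2 = 8.3 ft; q_5 = 2.84 × 3.21 × 8.3 = 75.67 ft³/s
w_6 = (76.3 − 58.6)/2 = 8.85 ft; q_6 = 1.98 × 3.15 × 8.85 = 55.20 ft³/s
w_7 = (81.3 − 68.3)/2 = 6.5 ft; q_7 = 1.83 × 1.93 × 6.5 = 22.96 ft³/s
w_8 = (81.3 − 76.3)/2 = 2.5 ft; q_8 = 1.26 × 0.90 × 2.5 = 2.835 ft³/s
Q = Σ qᵢ = 716.4 ft³/s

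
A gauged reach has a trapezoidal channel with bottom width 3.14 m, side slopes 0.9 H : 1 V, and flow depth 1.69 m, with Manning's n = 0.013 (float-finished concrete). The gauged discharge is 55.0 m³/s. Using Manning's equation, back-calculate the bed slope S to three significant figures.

A = (b + z·y)·y = (3.14 + 0.9×1.69)×1.69 = 7.877 m²
P = b + 2y√(1+z²) = 3.14 + 2×1.69×√(1+0.9²) = 7.687 m
R = A/P = 7.877/7.687 = 1.025 m
S = (Q·n / (1·A·R^(2/3)))² = (55.0×0.013 / (1×7.877×1.016))² = 0.007976

0.00798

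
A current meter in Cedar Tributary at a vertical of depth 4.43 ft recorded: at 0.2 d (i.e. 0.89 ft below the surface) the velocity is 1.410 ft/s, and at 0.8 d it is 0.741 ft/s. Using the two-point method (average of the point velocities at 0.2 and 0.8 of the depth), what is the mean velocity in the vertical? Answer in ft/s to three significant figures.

1.08 ft/s

v̄ = (1.410 + 0.741) / 2 = 1.076 ft/s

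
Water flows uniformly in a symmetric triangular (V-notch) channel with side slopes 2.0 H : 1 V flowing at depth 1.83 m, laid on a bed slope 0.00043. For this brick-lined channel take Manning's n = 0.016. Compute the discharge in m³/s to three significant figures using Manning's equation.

A = z·y² = 2.0×1.83² = 6.698 m²
P = 2y√(1+z²) = 2×1.83×√(1+2.0²) = 8.184 m
R = A/P = 6.698/8.184 = 0.8184 m
Q = (1/n)·A·R^(2/3)·S^(1/2) = (1/0.016) × 6.698 × 0.8184^(2/3) × 0.00043^(1/2) = 7.595 m³/s

7.59 m³/s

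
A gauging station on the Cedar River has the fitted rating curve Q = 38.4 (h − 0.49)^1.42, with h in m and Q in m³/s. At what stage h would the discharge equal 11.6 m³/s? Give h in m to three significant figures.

h − h₀ = (Q/C)^(1/b) = (11.6/38.4)^(1/1.42) = 0.4304 m
h = 0.49 + 0.4304 = 0.9204 m

0.920 m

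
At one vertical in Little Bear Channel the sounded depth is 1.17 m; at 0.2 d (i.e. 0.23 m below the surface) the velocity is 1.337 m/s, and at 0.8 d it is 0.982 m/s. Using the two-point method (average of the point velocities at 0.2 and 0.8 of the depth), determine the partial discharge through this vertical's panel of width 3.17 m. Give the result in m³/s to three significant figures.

v̄ = (1.337 + 0.982) / 2 = 1.160 m/s
q = v̄ × d × w = 1.160 × 1.17 × 3.17 = 4.300 m³/s

4.30 m³/s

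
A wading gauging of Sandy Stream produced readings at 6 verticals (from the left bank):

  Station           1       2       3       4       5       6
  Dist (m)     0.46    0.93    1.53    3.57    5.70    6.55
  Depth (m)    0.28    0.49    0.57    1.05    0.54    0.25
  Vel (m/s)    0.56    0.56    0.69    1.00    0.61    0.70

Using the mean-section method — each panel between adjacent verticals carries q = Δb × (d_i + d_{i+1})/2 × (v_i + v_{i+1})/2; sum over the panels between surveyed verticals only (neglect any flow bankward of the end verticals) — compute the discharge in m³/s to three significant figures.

Panel 1-2: Δb = 0.47 m, d̄ = (0.28+0.49)/2 = 0.385, v̄ = (0.56+0.56)/2 = 0.56 → q = 0.47×0.385×0.56 = 0.1013 m³/s
Panel 2-3: Δb = 0.6 m, d̄ = (0.49+0.57)/2 = 0.53, v̄ = (0.56+0.69)/2 = 0.625 → q = 0.6×0.53×0.625 = 0.1988 m³/s
Panel 3-4: Δb = 2.04 m, d̄ = (0.57+1.05)/2 = 0.81, v̄ = (0.69+1.00)/2 = 0.845 → q = 2.04×0.81×0.845 = 1.396 m³/s
Panel 4-5: Δb = 2.13 m, d̄ = (1.05+0.54)/2 = 0.795, v̄ = (1.00+0.61)/2 = 0.805 → q = 2.13×0.795×0.805 = 1.363 m³/s
Panel 5-6: Δb = 0.85 m, d̄ = (0.54+0.25)/2 = 0.395, v̄ = (0.61+0.70)/2 = 0.655 → q = 0.85×0.395×0.655 = 0.2199 m³/s
Q = Σ q = 3.279 m³/s

3.28 m³/s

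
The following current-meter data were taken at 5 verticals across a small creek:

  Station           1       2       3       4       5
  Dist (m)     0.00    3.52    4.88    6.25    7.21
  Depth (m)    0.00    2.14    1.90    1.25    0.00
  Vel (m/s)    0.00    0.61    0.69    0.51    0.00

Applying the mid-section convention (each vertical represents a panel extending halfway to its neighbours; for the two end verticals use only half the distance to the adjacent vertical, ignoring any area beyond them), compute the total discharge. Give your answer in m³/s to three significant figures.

w_2 = (4.88 − 0.00)/2 = 2.44 m; q_2 = 0.61 × 2.14 × 2.44 = 3.185 m³/s
w_3 = (6.25 − 3.52)/2 = 1.365 m; q_3 = 0.69 × 1.90 × 1.365 = 1.790 m³/s
w_4 = (7.21 − 4.88)/2 = 1.165 m; q_4 = 0.51 × 1.25 × 1.165 = 0.7427 m³/s
Stations 1, 5 contribute zero (depth or velocity is 0).
Q = Σ qᵢ = 5.717 m³/s

5.72 m³/s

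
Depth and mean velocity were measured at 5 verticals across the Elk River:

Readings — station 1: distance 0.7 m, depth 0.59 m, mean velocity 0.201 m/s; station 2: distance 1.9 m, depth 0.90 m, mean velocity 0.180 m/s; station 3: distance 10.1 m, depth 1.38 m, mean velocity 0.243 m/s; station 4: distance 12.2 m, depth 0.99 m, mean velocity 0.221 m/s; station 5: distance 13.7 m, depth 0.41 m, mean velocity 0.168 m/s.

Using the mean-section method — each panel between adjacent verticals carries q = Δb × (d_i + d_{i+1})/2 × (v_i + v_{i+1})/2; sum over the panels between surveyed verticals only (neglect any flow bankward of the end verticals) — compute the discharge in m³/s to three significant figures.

Panel 1-2: Δb = 1.2 m, d̄ = (0.59+0.90)/2 = 0.745, v̄ = (0.201+0.180)/2 = 0.1905 → q = 1.2×0.745×0.1905 = 0.1703 m³/s
Panel 2-3: Δb = 8.2 m, d̄ = (0.90+1.38)/2 = 1.14, v̄ = (0.180+0.243)/2 = 0.2115 → q = 8.2×1.14×0.2115 = 1.977 m³/s
Panel 3-4: Δb = 2.1 m, d̄ = (1.38+0.99)/2 = 1.185, v̄ = (0.243+0.221)/2 = 0.232 → q = 2.1×1.185×0.232 = 0.5773 m³/s
Panel 4-5: Δb = 1.5 m, d̄ = (0.99+0.41)/2 = 0.7, v̄ = (0.221+0.168)/2 = 0.1945 → q = 1.5×0.7×0.1945 = 0.2042 m³/s
Q = Σ q = 2.929 m³/s

2.93 m³/s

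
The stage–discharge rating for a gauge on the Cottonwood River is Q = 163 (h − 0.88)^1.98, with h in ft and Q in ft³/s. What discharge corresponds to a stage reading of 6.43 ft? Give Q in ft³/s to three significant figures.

Q = 163 × (6.43 − 0.88)^1.98 = 163 × 5.55^1.98 = 4852 ft³/s

4850 ft³/s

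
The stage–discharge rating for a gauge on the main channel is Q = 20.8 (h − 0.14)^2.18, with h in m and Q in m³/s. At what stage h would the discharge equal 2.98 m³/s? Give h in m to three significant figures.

0.550 m

h − h₀ = (Q/C)^(1/b) = (2.98/20.8)^(1/2.18) = 0.4101 m
h = 0.14 + 0.4101 = 0.5501 m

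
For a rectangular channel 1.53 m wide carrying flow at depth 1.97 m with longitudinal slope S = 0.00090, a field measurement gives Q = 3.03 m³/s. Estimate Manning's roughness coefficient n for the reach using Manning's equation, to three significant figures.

A = b·y = 1.53 × 1.97 = 3.014 m²
P = b + 2y = 1.53 + 2×1.97 = 5.470 m
R = A/P = 3.014/5.470 = 0.5510 m
n = (1/Q)·A·R^(2/3)·S^(1/2) = (1/3.03) × 3.014 × 0.6721 × 0.03000 = 0.02006

0.0201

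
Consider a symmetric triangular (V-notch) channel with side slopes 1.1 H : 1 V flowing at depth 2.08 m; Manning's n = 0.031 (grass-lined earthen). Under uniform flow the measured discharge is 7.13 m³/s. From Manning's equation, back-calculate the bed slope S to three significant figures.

A = z·y² = 1.1×2.08² = 4.759 m²
P = 2y√(1+z²) = 2×2.08×√(1+1.1²) = 6.184 m
R = A/P = 4.759/6.184 = 0.7695 m
S = (Q·n / (1·A·R^(2/3)))² = (7.13×0.031 / (1×4.759×0.8398))² = 0.003059

0.00306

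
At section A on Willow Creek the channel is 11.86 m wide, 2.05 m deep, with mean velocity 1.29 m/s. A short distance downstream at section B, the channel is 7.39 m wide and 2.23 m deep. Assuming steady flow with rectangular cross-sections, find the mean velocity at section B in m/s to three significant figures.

1.90 m/s

Q = A₁V₁ = (11.86×2.05) × 1.29 = 31.36 m³/s
A₂ = 7.39 × 2.23 = 16.48 m²
V₂ = Q/A₂ = 31.36/16.48 = 1.903 m/s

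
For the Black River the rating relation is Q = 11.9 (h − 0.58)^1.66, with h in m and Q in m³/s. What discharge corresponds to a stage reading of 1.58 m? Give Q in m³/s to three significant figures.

Q = 11.9 × (1.58 − 0.58)^1.66 = 11.9 × 1^1.66 = 11.90 m³/s

11.9 m³/s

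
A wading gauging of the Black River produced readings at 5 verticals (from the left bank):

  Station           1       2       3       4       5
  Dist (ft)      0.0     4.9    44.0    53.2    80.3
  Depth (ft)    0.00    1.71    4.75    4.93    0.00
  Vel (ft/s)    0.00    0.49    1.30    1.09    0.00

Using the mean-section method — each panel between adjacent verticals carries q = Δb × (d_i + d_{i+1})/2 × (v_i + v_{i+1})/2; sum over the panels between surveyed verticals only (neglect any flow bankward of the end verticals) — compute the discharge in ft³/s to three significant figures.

Panel 1-2: Δb = 4.9 ft, d̄ = (0.00+1.71)/2 = 0.855, v̄ = (0.00+0.49)/2 = 0.245 → q = 4.9×0.855×0.245 = 1.026 ft³/s
Panel 2-3: Δb = 39.1 ft, d̄ = (1.71+4.75)/2 = 3.23, v̄ = (0.49+1.30)/2 = 0.895 → q = 39.1×3.23×0.895 = 113.0 ft³/s
Panel 3-4: Δb = 9.2 ft, d̄ = (4.75+4.93)/2 = 4.84, v̄ = (1.30+1.09)/2 = 1.195 → q = 9.2×4.84×1.195 = 53.21 ft³/s
Panel 4-5: Δb = 27.1 ft, d̄ = (4.93+0.00)/2 = 2.465, v̄ = (1.09+0.00)/2 = 0.545 → q = 27.1×2.465×0.545 = 36.41 ft³/s
Q = Σ q = 203.7 ft³/s

204 ft³/s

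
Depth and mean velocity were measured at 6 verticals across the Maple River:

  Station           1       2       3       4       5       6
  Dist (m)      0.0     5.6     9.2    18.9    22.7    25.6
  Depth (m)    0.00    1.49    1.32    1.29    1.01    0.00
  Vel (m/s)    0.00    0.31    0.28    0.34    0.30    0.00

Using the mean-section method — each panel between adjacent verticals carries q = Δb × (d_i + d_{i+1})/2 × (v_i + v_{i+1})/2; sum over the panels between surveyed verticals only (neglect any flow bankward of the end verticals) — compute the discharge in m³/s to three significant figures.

7.68 m³/s

Panel 1-2: Δb = 5.6 m, d̄ = (0.00+1.49)/2 = 0.745, v̄ = (0.00+0.31)/2 = 0.155 → q = 5.6×0.745×0.155 = 0.6467 m³/s
Panel 2-3: Δb = 3.6 m, d̄ = (1.49+1.32)/2 = 1.405, v̄ = (0.31+0.28)/2 = 0.295 → q = 3.6×1.405×0.295 = 1.492 m³/s
Panel 3-4: Δb = 9.7 m, d̄ = (1.32+1.29)/2 = 1.305, v̄ = (0.28+0.34)/2 = 0.31 → q = 9.7×1.305×0.31 = 3.924 m³/s
Panel 4-5: Δb = 3.8 m, d̄ = (1.29+1.01)/2 = 1.15, v̄ = (0.34+0.30)/2 = 0.32 → q = 3.8×1.15×0.32 = 1.398 m³/s
Panel 5-6: Δb = 2.9 m, d̄ = (1.01+0.00)/2 = 0.505, v̄ = (0.30+0.00)/2 = 0.15 → q = 2.9×0.505×0.15 = 0.2197 m³/s
Q = Σ q = 7.681 m³/s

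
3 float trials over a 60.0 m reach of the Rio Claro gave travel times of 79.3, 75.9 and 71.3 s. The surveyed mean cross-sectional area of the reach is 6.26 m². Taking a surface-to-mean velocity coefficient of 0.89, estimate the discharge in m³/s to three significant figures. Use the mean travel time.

t̄ = (79.3 + 75.9 + 71.3) / 3 = 75.5 s
v_surface = L / t̄ = 60.0 / 75.5 = 0.7947 m/s
v_mean = 0.89 × 0.7947 = 0.7073 m/s
Q = A × v_mean = 6.26 × 0.7073 = 4.428 m³/s

4.43 m³/s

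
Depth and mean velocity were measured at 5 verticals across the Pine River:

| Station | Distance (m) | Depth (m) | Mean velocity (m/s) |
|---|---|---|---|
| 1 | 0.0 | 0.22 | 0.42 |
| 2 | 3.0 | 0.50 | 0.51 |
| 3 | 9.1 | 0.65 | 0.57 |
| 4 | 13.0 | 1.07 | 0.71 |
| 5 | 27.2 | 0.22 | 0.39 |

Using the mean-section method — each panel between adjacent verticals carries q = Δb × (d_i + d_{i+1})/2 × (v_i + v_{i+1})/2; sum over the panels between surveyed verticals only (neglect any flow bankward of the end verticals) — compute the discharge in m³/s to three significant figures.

Panel 1-2: Δb = 3 m, d̄ = (0.22+0.50)/2 = 0.36, v̄ = (0.42+0.51)/2 = 0.465 → q = 3×0.36×0.465 = 0.5022 m³/s
Panel 2-3: Δb = 6.1 m, d̄ = (0.50+0.65)/2 = 0.575, v̄ = (0.51+0.57)/2 = 0.54 → q = 6.1×0.575×0.54 = 1.894 m³/s
Panel 3-4: Δb = 3.9 m, d̄ = (0.65+1.07)/2 = 0.86, v̄ = (0.57+0.71)/2 = 0.64 → q = 3.9×0.86×0.64 = 2.147 m³/s
Panel 4-5: Δb = 14.2 m, d̄ = (1.07+0.22)/2 = 0.645, v̄ = (0.71+0.39)/2 = 0.55 → q = 14.2×0.645×0.55 = 5.037 m³/s
Q = Σ q = 9.580 m³/s

9.58 m³/s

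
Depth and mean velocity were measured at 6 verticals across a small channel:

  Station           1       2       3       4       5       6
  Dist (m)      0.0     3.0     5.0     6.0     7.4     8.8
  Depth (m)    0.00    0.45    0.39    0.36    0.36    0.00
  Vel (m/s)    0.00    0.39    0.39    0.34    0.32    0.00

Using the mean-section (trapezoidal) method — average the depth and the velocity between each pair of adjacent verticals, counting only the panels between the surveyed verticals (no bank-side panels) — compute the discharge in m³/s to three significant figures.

Panel 1-2: Δb = 3 m, d̄ = (0.00+0.45)/2 = 0.225, v̄ = (0.00+0.39)/2 = 0.195 → q = 3×0.225×0.195 = 0.1316 m³/s
Panel 2-3: Δb = 2 m, d̄ = (0.45+0.39)/2 = 0.42, v̄ = (0.39+0.39)/2 = 0.39 → q = 2×0.42×0.39 = 0.3276 m³/s
Panel 3-4: Δb = 1 m, d̄ = (0.39+0.36)/2 = 0.375, v̄ = (0.39+0.34)/2 = 0.365 → q = 1×0.375×0.365 = 0.1369 m³/s
Panel 4-5: Δb = 1.4 m, d̄ = (0.36+0.36)/2 = 0.36, v̄ = (0.34+0.32)/2 = 0.33 → q = 1.4×0.36×0.33 = 0.1663 m³/s
Panel 5-6: Δb = 1.4 m, d̄ = (0.36+0.00)/2 = 0.18, v̄ = (0.32+0.00)/2 = 0.16 → q = 1.4×0.18×0.16 = 0.04032 m³/s
Q = Σ q = 0.8027 m³/s

0.803 m³/s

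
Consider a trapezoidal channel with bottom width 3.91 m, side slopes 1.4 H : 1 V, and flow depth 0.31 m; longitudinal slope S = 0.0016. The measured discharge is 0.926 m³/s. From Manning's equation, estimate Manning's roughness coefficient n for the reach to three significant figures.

A = (b + z·y)·y = (3.91 + 1.4×0.31)×0.31 = 1.347 m²
P = b + 2y√(1+z²) = 3.91 + 2×0.31×√(1+1.4²) = 4.977 m
R = A/P = 1.347/4.977 = 0.2706 m
n = (1/Q)·A·R^(2/3)·S^(1/2) = (1/0.926) × 1.347 × 0.4184 × 0.04000 = 0.02434

0.0243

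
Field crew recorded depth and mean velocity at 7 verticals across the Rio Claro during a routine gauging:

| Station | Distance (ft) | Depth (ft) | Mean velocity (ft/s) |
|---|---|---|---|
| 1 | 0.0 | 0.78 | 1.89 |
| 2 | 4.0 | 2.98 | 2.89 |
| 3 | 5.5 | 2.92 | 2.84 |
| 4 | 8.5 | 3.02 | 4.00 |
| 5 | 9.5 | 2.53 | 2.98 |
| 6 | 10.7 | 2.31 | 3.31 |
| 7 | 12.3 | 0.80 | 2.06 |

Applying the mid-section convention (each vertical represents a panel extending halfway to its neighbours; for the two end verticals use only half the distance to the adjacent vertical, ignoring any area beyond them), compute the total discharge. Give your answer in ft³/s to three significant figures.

w_1 = (4.0 − 0.0)/2 = 2 ft; q_1 = 1.89 × 0.78 × 2 = 2.948 ft³/s
w_2 = (5.5 − 0.0)/2 = 2.75 ft; q_2 = 2.89 × 2.98 × 2.75 = 23.68 ft³/s
w_3 = (8.5 − 4.0)/2 = 2.25 ft; q_3 = 2.84 × 2.92 × 2.25 = 18.66 ft³/s
w_4 = (9.5 − 5.5)/2 = 2 ft; q_4 = 4.00 × 3.02 × 2 = 24.16 ft³/s
w_5 = (10.7 − 8.5)/2 = 1.1 ft; q_5 = 2.98 × 2.53 × 1.1 = 8.293 ft³/s
w_6 = (12.3 − 9.5)/2 = 1.4 ft; q_6 = 3.31 × 2.31 × 1.4 = 10.70 ft³/s
w_7 = (12.3 − 10.7)/2 = 0.8 ft; q_7 = 2.06 × 0.80 × 0.8 = 1.318 ft³/s
Q = Σ qᵢ = 89.77 ft³/s

89.8 ft³/s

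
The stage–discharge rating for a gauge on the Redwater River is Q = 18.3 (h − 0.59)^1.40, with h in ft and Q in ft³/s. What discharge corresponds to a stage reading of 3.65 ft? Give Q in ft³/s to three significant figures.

Q = 18.3 × (3.65 − 0.59)^1.40 = 18.3 × 3.06^1.40 = 87.59 ft³/s

87.6 ft³/s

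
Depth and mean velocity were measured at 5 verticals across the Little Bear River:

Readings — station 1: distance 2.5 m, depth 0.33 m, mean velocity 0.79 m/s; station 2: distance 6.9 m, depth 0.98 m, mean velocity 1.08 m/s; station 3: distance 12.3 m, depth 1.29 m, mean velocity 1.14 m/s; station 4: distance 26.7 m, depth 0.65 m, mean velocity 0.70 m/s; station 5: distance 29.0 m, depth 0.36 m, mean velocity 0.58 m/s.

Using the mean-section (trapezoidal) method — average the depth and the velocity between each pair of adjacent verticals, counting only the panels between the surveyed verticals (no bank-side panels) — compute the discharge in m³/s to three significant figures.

Panel 1-2: Δb = 4.4 m, d̄ = (0.33+0.98)/2 = 0.655, v̄ = (0.79+1.08)/2 = 0.935 → q = 4.4×0.655×0.935 = 2.695 m³/s
Panel 2-3: Δb = 5.4 m, d̄ = (0.98+1.29)/2 = 1.135, v̄ = (1.08+1.14)/2 = 1.11 → q = 5.4×1.135×1.11 = 6.803 m³/s
Panel 3-4: Δb = 14.4 m, d̄ = (1.29+0.65)/2 = 0.97, v̄ = (1.14+0.70)/2 = 0.92 → q = 14.4×0.97×0.92 = 12.85 m³/s
Panel 4-5: Δb = 2.3 m, d̄ = (0.65+0.36)/2 = 0.505, v̄ = (0.70+0.58)/2 = 0.64 → q = 2.3×0.505×0.64 = 0.7434 m³/s
Q = Σ q = 23.09 m³/s

23.1 m³/s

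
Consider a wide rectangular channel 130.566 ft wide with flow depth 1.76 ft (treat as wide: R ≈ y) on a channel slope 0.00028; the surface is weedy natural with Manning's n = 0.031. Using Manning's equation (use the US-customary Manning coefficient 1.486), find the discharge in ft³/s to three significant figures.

269 ft³/s

A = b·y = 130.566 × 1.76 = 229.8 ft²
Wide channel: R ≈ y = 1.76 ft
Q = (1.486/n)·A·R^(2/3)·S^(1/2) = (1.486/0.031) × 229.8 × 1.760^(2/3) × 0.00028^(1/2) = 268.7 ft³/s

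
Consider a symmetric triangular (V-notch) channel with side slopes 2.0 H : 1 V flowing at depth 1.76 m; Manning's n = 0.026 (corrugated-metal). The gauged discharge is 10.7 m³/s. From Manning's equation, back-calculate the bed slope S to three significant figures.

0.00277

A = z·y² = 2.0×1.76² = 6.195 m²
P = 2y√(1+z²) = 2×1.76×√(1+2.0²) = 7.871 m
R = A/P = 6.195/7.871 = 0.7871 m
S = (Q·n / (1·A·R^(2/3)))² = (10.7×0.026 / (1×6.195×0.8525))² = 0.002775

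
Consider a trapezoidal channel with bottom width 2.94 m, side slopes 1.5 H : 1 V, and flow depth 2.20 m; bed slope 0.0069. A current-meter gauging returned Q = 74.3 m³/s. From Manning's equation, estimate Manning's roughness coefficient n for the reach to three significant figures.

A = (b + z·y)·y = (2.94 + 1.5×2.20)×2.20 = 13.73 m²
P = b + 2y√(1+z²) = 2.94 + 2×2.20×√(1+1.5²) = 10.87 m
R = A/P = 13.73/10.87 = 1.263 m
n = (1/Q)·A·R^(2/3)·S^(1/2) = (1/74.3) × 13.73 × 1.168 × 0.08307 = 0.01793

0.0179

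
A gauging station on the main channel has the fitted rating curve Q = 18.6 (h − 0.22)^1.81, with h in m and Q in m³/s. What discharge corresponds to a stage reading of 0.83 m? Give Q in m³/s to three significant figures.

7.60 m³/s

Q = 18.6 × (0.83 − 0.22)^1.81 = 18.6 × 0.61^1.81 = 7.603 m³/s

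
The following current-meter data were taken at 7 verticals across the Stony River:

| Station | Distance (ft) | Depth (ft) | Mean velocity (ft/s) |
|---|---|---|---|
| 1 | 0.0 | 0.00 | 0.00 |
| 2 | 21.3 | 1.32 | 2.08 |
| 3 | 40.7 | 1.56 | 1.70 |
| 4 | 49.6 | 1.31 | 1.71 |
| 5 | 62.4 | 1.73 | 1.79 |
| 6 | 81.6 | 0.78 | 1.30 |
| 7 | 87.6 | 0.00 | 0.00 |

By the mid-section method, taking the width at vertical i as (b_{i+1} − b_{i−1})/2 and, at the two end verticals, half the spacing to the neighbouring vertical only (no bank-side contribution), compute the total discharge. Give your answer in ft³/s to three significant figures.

w_2 = (40.7 − 0.0)/2 = 20.35 ft; q_2 = 2.08 × 1.32 × 20.35 = 55.87 ft³/s
w_3 = (49.6 − 21.3)/2 = 14.15 ft; q_3 = 1.70 × 1.56 × 14.15 = 37.53 ft³/s
w_4 = (62.4 − 40.7)/2 = 10.85 ft; q_4 = 1.71 × 1.31 × 10.85 = 24.31 ft³/s
w_5 = (81.6 − 49.6)/2 = 16 ft; q_5 = 1.79 × 1.73 × 16 = 49.55 ft³/s
w_6 = (87.6 − 62.4)/2 = 12.6 ft; q_6 = 1.30 × 0.78 × 12.6 = 12.78 ft³/s
Stations 1, 7 contribute zero (depth or velocity is 0).
Q = Σ qᵢ = 180.0 ft³/s

180 ft³/s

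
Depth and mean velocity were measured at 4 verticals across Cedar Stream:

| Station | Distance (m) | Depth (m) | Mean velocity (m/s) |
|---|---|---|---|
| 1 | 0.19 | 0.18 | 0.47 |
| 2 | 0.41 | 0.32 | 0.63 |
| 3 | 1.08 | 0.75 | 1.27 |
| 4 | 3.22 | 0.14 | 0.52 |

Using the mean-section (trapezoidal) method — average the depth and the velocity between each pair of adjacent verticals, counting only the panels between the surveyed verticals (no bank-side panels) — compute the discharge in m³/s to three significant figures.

Panel 1-2: Δb = 0.22 m, d̄ = (0.18+0.32)/2 = 0.25, v̄ = (0.47+0.63)/2 = 0.55 → q = 0.22×0.25×0.55 = 0.03025 m³/s
Panel 2-3: Δb = 0.67 m, d̄ = (0.32+0.75)/2 = 0.535, v̄ = (0.63+1.27)/2 = 0.95 → q = 0.67×0.535×0.95 = 0.3405 m³/s
Panel 3-4: Δb = 2.14 m, d̄ = (0.75+0.14)/2 = 0.445, v̄ = (1.27+0.52)/2 = 0.895 → q = 2.14×0.445×0.895 = 0.8523 m³/s
Q = Σ q = 1.223 m³/s

1.22 m³/s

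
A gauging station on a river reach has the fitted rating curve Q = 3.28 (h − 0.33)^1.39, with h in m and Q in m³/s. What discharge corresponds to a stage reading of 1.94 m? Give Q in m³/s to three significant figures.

Q = 3.28 × (1.94 − 0.33)^1.39 = 3.28 × 1.61^1.39 = 6.359 m³/s

6.36 m³/s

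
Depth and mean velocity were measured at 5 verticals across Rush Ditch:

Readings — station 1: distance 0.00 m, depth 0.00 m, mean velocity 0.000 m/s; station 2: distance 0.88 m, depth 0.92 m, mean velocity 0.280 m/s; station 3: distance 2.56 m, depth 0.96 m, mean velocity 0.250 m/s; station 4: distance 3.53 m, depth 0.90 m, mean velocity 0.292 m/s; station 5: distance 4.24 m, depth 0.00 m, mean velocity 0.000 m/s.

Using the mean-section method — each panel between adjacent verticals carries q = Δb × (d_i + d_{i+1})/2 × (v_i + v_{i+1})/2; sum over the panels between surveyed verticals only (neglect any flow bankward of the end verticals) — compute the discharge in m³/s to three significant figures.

0.766 m³/s

Panel 1-2: Δb = 0.88 m, d̄ = (0.00+0.92)/2 = 0.46, v̄ = (0.000+0.280)/2 = 0.14 → q = 0.88×0.46×0.14 = 0.05667 m³/s
Panel 2-3: Δb = 1.68 m, d̄ = (0.92+0.96)/2 = 0.94, v̄ = (0.280+0.250)/2 = 0.265 → q = 1.68×0.94×0.265 = 0.4185 m³/s
Panel 3-4: Δb = 0.97 m, d̄ = (0.96+0.90)/2 = 0.93, v̄ = (0.250+0.292)/2 = 0.271 → q = 0.97×0.93×0.271 = 0.2445 m³/s
Panel 4-5: Δb = 0.71 m, d̄ = (0.90+0.00)/2 = 0.45, v̄ = (0.292+0.000)/2 = 0.146 → q = 0.71×0.45×0.146 = 0.04665 m³/s
Q = Σ q = 0.7663 m³/s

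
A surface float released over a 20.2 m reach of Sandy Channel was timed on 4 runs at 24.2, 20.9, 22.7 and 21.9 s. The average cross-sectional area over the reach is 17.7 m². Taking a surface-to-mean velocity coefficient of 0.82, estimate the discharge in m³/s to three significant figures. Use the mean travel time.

13.1 m³/s

t̄ = (24.2 + 20.9 + 22.7 + 21.9) / 4 = 22.425 s
v_surface = L / t̄ = 20.2 / 22.425 = 0.9008 m/s
v_mean = 0.82 × 0.9008 = 0.7386 m/s
Q = A × v_mean = 17.7 × 0.7386 = 13.07 m³/s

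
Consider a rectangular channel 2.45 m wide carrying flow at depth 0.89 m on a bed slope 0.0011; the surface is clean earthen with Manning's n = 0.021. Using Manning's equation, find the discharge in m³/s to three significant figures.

2.21 m³/s

A = b·y = 2.45 × 0.89 = 2.181 m²
P = b + 2y = 2.45 + 2×0.89 = 4.230 m
R = A/P = 2.181/4.230 = 0.5155 m
Q = (1/n)·A·R^(2/3)·S^(1/2) = (1/0.021) × 2.181 × 0.5155^(2/3) × 0.0011^(1/2) = 2.214 m³/s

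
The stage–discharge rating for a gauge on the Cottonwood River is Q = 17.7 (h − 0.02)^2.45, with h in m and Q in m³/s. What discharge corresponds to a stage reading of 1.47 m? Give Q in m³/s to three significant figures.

Q = 17.7 × (1.47 − 0.02)^2.45 = 17.7 × 1.45^2.45 = 43.99 m³/s

44.0 m³/s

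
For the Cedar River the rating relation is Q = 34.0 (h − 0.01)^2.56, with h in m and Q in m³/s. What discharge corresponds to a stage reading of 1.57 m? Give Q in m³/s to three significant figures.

106 m³/s

Q = 34.0 × (1.57 − 0.01)^2.56 = 34.0 × 1.56^2.56 = 106.1 m³/s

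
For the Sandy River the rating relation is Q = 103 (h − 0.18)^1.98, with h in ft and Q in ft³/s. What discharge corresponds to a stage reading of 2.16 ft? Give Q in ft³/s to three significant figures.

Q = 103 × (2.16 − 0.18)^1.98 = 103 × 1.98^1.98 = 398.3 ft³/s

398 ft³/s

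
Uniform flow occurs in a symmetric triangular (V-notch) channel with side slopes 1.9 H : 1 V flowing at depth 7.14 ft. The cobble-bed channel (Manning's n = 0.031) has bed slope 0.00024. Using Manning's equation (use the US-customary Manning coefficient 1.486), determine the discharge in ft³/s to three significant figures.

155 ft³/s

A = z·y² = 1.9×7.14² = 96.86 ft²
P = 2y√(1+z²) = 2×7.14×√(1+1.9²) = 30.66 ft
R = A/P = 96.86/30.66 = 3.159 ft
Q = (1.486/n)·A·R^(2/3)·S^(1/2) = (1.486/0.031) × 96.86 × 3.159^(2/3) × 0.00024^(1/2) = 154.9 ft³/s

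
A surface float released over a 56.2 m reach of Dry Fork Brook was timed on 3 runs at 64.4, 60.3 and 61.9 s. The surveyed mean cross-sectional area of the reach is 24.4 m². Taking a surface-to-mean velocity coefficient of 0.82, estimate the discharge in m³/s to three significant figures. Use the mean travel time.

t̄ = (64.4 + 60.3 + 61.9) / 3 = 62.2 s
v_surface = L / t̄ = 56.2 / 62.2 = 0.9035 m/s
v_mean = 0.82 × 0.9035 = 0.7409 m/s
Q = A × v_mean = 24.4 × 0.7409 = 18.08 m³/s

18.1 m³/s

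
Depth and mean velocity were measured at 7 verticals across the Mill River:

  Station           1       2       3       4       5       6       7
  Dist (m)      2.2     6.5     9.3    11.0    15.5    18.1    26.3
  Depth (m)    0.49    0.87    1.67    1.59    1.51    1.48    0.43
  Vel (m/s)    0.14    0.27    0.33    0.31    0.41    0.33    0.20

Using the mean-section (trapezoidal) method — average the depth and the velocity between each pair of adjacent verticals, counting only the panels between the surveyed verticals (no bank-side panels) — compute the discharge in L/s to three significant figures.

Panel 1-2: Δb = 4.3 m, d̄ = (0.49+0.87)/2 = 0.68, v̄ = (0.14+0.27)/2 = 0.205 → q = 4.3×0.68×0.205 = 0.5994 m³/s
Panel 2-3: Δb = 2.8 m, d̄ = (0.87+1.67)/2 = 1.27, v̄ = (0.27+0.33)/2 = 0.3 → q = 2.8×1.27×0.3 = 1.067 m³/s
Panel 3-4: Δb = 1.7 m, d̄ = (1.67+1.59)/2 = 1.63, v̄ = (0.33+0.31)/2 = 0.32 → q = 1.7×1.63×0.32 = 0.8867 m³/s
Panel 4-5: Δb = 4.5 m, d̄ = (1.59+1.51)/2 = 1.55, v̄ = (0.31+0.41)/2 = 0.36 → q = 4.5×1.55×0.36 = 2.511 m³/s
Panel 5-6: Δb = 2.6 m, d̄ = (1.51+1.48)/2 = 1.495, v̄ = (0.41+0.33)/2 = 0.37 → q = 2.6×1.495×0.37 = 1.438 m³/s
Panel 6-7: Δb = 8.2 m, d̄ = (1.48+0.43)/2 = 0.955, v̄ = (0.33+0.20)/2 = 0.265 → q = 8.2×0.955×0.265 = 2.075 m³/s
Q = Σ q = 8.577 m³/s
= 8.577 × 1000 = 8577 L/s

8580 L/s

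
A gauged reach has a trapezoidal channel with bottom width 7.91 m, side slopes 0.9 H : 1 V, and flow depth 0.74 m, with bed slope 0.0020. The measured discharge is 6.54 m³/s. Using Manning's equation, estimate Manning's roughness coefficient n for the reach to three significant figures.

0.0323

A = (b + z·y)·y = (7.91 + 0.9×0.74)×0.74 = 6.346 m²
P = b + 2y√(1+z²) = 7.91 + 2×0.74×√(1+0.9²) = 9.901 m
R = A/P = 6.346/9.901 = 0.6410 m
n = (1/Q)·A·R^(2/3)·S^(1/2) = (1/6.54) × 6.346 × 0.7434 × 0.04472 = 0.03226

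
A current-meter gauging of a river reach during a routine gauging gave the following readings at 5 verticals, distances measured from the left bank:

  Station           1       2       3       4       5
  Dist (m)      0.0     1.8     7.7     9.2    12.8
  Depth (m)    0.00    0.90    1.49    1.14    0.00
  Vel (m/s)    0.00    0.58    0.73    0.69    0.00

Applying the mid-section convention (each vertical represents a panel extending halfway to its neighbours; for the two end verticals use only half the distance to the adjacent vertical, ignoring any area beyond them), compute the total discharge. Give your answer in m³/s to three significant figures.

w_2 = (7.7 − 0.0)/2 = 3.85 m; q_2 = 0.58 × 0.90 × 3.85 = 2.010 m³/s
w_3 = (9.2 − 1.8)/2 = 3.7 m; q_3 = 0.73 × 1.49 × 3.7 = 4.024 m³/s
w_4 = (12.8 − 7.7)/2 = 2.55 m; q_4 = 0.69 × 1.14 × 2.55 = 2.006 m³/s
Stations 1, 5 contribute zero (depth or velocity is 0).
Q = Σ qᵢ = 8.040 m³/s

8.04 m³/s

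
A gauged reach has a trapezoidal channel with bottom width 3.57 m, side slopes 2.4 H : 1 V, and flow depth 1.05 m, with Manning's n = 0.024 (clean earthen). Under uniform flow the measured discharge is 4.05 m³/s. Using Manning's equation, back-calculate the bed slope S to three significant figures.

0.000366

A = (b + z·y)·y = (3.57 + 2.4×1.05)×1.05 = 6.395 m²
P = b + 2y√(1+z²) = 3.57 + 2×1.05×√(1+2.4²) = 9.030 m
R = A/P = 6.395/9.030 = 0.7081 m
S = (Q·n / (1·A·R^(2/3)))² = (4.05×0.024 / (1×6.395×0.7945))² = 0.0003661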